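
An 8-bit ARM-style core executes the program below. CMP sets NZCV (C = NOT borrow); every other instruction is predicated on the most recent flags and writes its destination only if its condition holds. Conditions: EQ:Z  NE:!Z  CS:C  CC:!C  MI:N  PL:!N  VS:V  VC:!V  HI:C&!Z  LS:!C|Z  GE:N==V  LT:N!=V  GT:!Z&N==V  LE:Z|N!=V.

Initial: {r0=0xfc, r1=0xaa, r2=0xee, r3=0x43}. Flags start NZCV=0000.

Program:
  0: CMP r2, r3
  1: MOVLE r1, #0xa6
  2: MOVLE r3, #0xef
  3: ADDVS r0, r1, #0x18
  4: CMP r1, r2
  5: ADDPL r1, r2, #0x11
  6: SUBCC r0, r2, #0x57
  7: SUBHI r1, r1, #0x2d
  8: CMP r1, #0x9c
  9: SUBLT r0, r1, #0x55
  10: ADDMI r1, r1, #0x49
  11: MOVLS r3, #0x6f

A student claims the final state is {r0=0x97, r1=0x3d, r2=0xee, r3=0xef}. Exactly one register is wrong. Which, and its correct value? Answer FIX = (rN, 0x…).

FIX = (r1, 0xa6)

[0] flags=1010 → (cmp)
[1] flags=1010 LE?T → r1=0xa6
[2] flags=1010 LE?T → r3=0xef
[3] flags=1010 VS?F → skip
[4] flags=1000 → (cmp)
[5] flags=1000 PL?F → skip
[6] flags=1000 CC?T → r0=0x97
[7] flags=1000 HI?F → skip
[8] flags=0010 → (cmp)
[9] flags=0010 LT?F → skip
[10] flags=0010 MI?F → skip
[11] flags=0010 LS?F → skip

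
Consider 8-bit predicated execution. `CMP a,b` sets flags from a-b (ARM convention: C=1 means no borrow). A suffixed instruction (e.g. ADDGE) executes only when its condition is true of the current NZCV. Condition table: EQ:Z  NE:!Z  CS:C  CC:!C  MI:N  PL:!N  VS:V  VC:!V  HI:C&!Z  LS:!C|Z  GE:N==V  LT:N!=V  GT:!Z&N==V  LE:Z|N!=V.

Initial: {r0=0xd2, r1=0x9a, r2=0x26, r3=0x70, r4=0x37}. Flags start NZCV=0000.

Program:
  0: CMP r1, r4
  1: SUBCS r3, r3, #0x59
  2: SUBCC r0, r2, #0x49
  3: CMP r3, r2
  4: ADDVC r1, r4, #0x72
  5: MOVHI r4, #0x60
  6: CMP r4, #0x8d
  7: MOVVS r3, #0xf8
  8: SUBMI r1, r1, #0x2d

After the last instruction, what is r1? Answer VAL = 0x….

[0] flags=0011 → (cmp)
[1] flags=0011 CS?T → r3=0x17
[2] flags=0011 CC?F → skip
[3] flags=1000 → (cmp)
[4] flags=1000 VC?T → r1=0xa9
[5] flags=1000 HI?F → skip
[6] flags=1001 → (cmp)
[7] flags=1001 VS?T → r3=0xf8
[8] flags=1001 MI?T → r1=0x7c

VAL = 0x7c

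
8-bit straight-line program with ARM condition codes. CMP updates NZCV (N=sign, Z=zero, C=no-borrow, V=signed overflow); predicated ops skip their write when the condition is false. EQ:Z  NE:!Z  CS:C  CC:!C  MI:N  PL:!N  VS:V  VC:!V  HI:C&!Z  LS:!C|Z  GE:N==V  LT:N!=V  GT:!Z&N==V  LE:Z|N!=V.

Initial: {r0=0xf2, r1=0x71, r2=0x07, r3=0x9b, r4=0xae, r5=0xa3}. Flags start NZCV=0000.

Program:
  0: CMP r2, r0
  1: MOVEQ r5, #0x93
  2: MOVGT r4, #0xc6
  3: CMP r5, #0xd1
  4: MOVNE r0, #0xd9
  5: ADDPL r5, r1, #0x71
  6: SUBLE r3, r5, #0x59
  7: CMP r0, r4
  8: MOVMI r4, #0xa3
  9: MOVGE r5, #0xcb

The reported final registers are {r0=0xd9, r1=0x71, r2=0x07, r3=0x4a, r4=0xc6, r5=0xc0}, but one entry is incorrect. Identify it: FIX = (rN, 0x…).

0: ✓ CMP  NZCV=0000
1: · MOVEQ
2: ✓ MOVGT  r4←0xc6
3: ✓ CMP  NZCV=1000
4: ✓ MOVNE  r0←0xd9
5: · ADDPL
6: ✓ SUBLE  r3←0x4a
7: ✓ CMP  NZCV=0010
8: · MOVMI
9: ✓ MOVGE  r5←0xcb

FIX = (r5, 0xcb)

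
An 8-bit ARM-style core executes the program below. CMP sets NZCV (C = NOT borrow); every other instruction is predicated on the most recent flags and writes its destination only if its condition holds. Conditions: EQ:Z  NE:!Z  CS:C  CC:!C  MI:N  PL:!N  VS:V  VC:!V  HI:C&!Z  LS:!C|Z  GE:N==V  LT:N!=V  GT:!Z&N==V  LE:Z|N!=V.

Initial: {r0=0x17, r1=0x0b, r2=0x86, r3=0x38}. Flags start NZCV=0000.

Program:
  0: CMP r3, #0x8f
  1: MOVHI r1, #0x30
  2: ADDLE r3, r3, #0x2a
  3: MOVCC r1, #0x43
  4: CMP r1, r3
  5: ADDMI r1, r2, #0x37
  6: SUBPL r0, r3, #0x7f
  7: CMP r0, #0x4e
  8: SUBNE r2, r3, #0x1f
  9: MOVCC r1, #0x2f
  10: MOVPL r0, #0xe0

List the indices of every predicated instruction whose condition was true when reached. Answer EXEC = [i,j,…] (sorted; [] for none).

[0] flags=1001 → (cmp)
[1] flags=1001 HI?F → skip
[2] flags=1001 LE?F → skip
[3] flags=1001 CC?T → r1=0x43
[4] flags=0010 → (cmp)
[5] flags=0010 MI?F → skip
[6] flags=0010 PL?T → r0=0xb9
[7] flags=0011 → (cmp)
[8] flags=0011 NE?T → r2=0x19
[9] flags=0011 CC?F → skip
[10] flags=0011 PL?T → r0=0xe0

EXEC = [3,6,8,10]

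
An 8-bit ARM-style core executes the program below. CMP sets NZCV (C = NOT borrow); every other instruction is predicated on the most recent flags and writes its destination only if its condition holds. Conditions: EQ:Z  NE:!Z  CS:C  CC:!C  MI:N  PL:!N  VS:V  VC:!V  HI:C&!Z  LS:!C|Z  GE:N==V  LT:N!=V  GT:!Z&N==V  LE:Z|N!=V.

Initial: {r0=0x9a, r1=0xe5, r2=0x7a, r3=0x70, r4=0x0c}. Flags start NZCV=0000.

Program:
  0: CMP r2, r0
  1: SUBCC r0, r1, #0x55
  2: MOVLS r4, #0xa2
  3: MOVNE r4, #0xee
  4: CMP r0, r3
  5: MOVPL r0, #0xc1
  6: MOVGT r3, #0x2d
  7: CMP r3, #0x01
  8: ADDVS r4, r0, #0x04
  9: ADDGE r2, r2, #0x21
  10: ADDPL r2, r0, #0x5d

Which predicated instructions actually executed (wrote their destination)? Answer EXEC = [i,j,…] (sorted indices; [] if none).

EXEC = [1,2,3,5,9,10]

[0] flags=1001 → (cmp)
[1] flags=1001 CC?T → r0=0x90
[2] flags=1001 LS?T → r4=0xa2
[3] flags=1001 NE?T → r4=0xee
[4] flags=0011 → (cmp)
[5] flags=0011 PL?T → r0=0xc1
[6] flags=0011 GT?F → skip
[7] flags=0010 → (cmp)
[8] flags=0010 VS?F → skip
[9] flags=0010 GE?T → r2=0x9b
[10] flags=0010 PL?T → r2=0x1e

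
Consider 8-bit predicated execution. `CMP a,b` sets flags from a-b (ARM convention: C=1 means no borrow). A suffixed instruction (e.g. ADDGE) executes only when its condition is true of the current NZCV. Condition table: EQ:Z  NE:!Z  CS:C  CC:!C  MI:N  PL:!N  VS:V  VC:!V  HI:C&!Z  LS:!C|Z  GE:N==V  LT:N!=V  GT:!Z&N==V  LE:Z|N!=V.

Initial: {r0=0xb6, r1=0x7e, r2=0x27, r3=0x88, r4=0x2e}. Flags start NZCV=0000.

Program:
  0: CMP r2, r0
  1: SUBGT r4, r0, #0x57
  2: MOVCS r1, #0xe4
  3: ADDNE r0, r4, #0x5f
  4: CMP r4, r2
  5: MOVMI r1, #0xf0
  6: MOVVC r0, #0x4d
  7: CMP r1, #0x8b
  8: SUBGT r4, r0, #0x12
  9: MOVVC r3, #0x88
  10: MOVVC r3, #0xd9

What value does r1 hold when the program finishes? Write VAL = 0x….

0: ✓ CMP  NZCV=0000
1: ✓ SUBGT  r4←0x5f
2: · MOVCS
3: ✓ ADDNE  r0←0xbe
4: ✓ CMP  NZCV=0010
5: · MOVMI
6: ✓ MOVVC  r0←0x4d
7: ✓ CMP  NZCV=1001
8: ✓ SUBGT  r4←0x3b
9: · MOVVC
10: · MOVVC

VAL = 0x7e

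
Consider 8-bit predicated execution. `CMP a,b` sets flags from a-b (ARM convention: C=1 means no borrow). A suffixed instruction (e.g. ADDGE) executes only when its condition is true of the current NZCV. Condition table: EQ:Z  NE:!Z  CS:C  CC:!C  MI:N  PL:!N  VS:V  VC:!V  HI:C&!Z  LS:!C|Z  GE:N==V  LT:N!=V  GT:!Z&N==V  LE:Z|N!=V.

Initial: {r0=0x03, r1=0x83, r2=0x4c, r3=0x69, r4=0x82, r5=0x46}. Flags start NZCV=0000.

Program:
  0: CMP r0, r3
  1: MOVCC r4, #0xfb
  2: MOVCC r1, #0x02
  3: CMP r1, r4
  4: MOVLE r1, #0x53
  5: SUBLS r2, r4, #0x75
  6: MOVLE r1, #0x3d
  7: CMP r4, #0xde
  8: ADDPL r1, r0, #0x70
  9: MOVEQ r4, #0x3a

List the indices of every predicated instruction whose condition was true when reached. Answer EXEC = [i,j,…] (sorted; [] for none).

EXEC = [1,2,5,8]

[0] flags=1000 → (cmp)
[1] flags=1000 CC?T → r4=0xfb
[2] flags=1000 CC?T → r1=0x02
[3] flags=0000 → (cmp)
[4] flags=0000 LE?F → skip
[5] flags=0000 LS?T → r2=0x86
[6] flags=0000 LE?F → skip
[7] flags=0010 → (cmp)
[8] flags=0010 PL?T → r1=0x73
[9] flags=0010 EQ?F → skip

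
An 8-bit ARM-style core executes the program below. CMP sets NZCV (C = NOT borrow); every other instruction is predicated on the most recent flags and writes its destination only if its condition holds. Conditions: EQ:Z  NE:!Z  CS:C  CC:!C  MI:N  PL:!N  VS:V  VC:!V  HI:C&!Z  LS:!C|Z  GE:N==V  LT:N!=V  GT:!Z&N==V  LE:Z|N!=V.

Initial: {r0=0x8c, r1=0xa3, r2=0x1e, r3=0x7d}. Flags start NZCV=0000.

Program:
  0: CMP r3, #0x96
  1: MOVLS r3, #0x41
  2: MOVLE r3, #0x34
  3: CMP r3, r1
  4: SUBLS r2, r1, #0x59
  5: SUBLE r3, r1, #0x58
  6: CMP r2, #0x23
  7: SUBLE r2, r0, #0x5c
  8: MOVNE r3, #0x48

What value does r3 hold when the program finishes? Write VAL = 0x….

[0] flags=1001 → (cmp)
[1] flags=1001 LS?T → r3=0x41
[2] flags=1001 LE?F → skip
[3] flags=1001 → (cmp)
[4] flags=1001 LS?T → r2=0x4a
[5] flags=1001 LE?F → skip
[6] flags=0010 → (cmp)
[7] flags=0010 LE?F → skip
[8] flags=0010 NE?T → r3=0x48

VAL = 0x48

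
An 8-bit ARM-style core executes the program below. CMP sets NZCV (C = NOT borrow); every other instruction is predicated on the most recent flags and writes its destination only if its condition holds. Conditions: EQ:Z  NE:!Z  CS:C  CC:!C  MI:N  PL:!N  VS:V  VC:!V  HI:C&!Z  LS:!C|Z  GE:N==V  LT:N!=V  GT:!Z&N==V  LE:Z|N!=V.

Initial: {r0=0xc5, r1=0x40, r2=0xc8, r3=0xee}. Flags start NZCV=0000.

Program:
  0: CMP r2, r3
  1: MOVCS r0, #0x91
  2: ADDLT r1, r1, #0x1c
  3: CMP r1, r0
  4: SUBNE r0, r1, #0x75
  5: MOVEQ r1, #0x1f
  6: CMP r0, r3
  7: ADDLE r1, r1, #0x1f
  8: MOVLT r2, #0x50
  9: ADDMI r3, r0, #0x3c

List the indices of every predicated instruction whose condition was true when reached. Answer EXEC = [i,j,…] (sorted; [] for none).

0: ✓ CMP  NZCV=1000
1: · MOVCS
2: ✓ ADDLT  r1←0x5c
3: ✓ CMP  NZCV=1001
4: ✓ SUBNE  r0←0xe7
5: · MOVEQ
6: ✓ CMP  NZCV=1000
7: ✓ ADDLE  r1←0x7b
8: ✓ MOVLT  r2←0x50
9: ✓ ADDMI  r3←0x23

EXEC = [2,4,7,8,9]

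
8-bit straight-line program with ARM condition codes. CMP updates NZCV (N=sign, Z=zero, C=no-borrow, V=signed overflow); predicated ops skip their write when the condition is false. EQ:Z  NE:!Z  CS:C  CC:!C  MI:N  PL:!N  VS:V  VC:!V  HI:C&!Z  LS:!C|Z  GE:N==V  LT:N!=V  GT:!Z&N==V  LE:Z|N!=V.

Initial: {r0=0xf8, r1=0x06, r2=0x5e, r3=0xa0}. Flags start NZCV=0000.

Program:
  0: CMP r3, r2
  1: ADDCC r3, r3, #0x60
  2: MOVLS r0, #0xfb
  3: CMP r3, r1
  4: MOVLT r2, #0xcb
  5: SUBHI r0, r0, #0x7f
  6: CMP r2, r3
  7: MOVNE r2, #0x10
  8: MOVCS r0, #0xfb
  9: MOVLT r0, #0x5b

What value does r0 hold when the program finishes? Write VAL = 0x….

[0] flags=0011 → (cmp)
[1] flags=0011 CC?F → skip
[2] flags=0011 LS?F → skip
[3] flags=1010 → (cmp)
[4] flags=1010 LT?T → r2=0xcb
[5] flags=1010 HI?T → r0=0x79
[6] flags=0010 → (cmp)
[7] flags=0010 NE?T → r2=0x10
[8] flags=0010 CS?T → r0=0xfb
[9] flags=0010 LT?F → skip

VAL = 0xfb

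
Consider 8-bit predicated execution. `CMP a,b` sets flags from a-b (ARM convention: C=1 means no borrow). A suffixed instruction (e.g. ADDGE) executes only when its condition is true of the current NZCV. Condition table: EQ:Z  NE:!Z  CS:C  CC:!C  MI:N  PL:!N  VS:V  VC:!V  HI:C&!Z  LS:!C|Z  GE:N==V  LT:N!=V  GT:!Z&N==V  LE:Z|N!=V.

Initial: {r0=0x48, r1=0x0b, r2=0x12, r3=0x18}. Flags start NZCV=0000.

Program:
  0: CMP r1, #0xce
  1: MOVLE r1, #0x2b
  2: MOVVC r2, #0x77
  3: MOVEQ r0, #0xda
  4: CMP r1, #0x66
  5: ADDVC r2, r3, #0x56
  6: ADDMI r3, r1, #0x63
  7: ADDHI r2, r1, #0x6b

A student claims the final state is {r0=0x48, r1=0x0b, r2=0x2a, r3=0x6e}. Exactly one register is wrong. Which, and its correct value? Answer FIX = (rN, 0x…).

FIX = (r2, 0x6e)

[0] flags=0000 → (cmp)
[1] flags=0000 LE?F → skip
[2] flags=0000 VC?T → r2=0x77
[3] flags=0000 EQ?F → skip
[4] flags=1000 → (cmp)
[5] flags=1000 VC?T → r2=0x6e
[6] flags=1000 MI?T → r3=0x6e
[7] flags=1000 HI?F → skip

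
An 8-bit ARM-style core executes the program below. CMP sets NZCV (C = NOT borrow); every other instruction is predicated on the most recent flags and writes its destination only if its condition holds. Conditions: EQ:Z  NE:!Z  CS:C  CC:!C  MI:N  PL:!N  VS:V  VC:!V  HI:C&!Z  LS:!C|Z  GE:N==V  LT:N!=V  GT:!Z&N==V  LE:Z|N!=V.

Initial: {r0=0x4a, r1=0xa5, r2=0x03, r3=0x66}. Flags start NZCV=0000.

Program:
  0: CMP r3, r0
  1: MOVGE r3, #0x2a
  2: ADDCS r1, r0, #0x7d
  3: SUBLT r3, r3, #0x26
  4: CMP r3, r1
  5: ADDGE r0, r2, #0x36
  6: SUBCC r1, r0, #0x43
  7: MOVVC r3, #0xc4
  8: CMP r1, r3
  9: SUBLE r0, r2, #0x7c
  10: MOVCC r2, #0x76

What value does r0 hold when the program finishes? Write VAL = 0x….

0: ✓ CMP  NZCV=0010
1: ✓ MOVGE  r3←0x2a
2: ✓ ADDCS  r1←0xc7
3: · SUBLT
4: ✓ CMP  NZCV=0000
5: ✓ ADDGE  r0←0x39
6: ✓ SUBCC  r1←0xf6
7: ✓ MOVVC  r3←0xc4
8: ✓ CMP  NZCV=0010
9: · SUBLE
10: · MOVCC

VAL = 0x39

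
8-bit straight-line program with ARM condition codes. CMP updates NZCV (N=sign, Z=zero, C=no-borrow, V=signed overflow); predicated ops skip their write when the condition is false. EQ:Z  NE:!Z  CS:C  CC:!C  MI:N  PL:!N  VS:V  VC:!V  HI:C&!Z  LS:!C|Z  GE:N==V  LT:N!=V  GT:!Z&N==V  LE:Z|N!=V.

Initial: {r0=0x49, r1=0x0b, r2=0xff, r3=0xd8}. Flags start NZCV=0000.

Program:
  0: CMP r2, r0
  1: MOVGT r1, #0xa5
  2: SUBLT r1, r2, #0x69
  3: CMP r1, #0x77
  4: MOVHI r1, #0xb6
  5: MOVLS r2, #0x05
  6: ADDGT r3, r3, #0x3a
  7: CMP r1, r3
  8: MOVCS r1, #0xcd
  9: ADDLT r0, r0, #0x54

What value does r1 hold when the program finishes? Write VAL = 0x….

0: ✓ CMP  NZCV=1010
1: · MOVGT
2: ✓ SUBLT  r1←0x96
3: ✓ CMP  NZCV=0011
4: ✓ MOVHI  r1←0xb6
5: · MOVLS
6: · ADDGT
7: ✓ CMP  NZCV=1000
8: · MOVCS
9: ✓ ADDLT  r0←0x9d

VAL = 0xb6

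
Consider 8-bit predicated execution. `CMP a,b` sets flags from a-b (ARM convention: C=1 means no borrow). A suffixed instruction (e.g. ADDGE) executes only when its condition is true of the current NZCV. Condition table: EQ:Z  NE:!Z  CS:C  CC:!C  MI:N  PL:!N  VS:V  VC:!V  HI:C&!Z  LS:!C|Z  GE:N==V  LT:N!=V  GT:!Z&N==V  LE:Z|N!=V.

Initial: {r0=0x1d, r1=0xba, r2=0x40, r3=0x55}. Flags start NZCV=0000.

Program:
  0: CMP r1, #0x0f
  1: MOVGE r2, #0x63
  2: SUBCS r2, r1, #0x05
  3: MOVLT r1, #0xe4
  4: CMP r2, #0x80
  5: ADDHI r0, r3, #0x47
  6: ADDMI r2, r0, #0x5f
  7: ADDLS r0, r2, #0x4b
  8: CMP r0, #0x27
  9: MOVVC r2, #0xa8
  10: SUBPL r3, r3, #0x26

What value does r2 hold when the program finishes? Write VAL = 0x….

VAL = 0xb5

[0] flags=1010 → (cmp)
[1] flags=1010 GE?F → skip
[2] flags=1010 CS?T → r2=0xb5
[3] flags=1010 LT?T → r1=0xe4
[4] flags=0010 → (cmp)
[5] flags=0010 HI?T → r0=0x9c
[6] flags=0010 MI?F → skip
[7] flags=0010 LS?F → skip
[8] flags=0011 → (cmp)
[9] flags=0011 VC?F → skip
[10] flags=0011 PL?T → r3=0x2f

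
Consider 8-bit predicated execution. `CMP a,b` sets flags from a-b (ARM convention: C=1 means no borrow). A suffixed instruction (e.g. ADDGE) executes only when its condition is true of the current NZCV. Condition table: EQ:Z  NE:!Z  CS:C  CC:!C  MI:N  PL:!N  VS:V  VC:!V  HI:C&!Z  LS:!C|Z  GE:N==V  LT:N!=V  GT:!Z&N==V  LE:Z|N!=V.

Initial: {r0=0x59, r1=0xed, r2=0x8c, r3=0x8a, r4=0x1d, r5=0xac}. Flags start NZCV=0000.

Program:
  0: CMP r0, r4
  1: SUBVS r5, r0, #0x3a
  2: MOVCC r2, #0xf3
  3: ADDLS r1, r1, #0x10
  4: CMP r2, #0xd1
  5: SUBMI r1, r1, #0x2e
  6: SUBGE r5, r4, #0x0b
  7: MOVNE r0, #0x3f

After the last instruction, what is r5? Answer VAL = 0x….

VAL = 0xac

0: ✓ CMP  NZCV=0010
1: · SUBVS
2: · MOVCC
3: · ADDLS
4: ✓ CMP  NZCV=1000
5: ✓ SUBMI  r1←0xbf
6: · SUBGE
7: ✓ MOVNE  r0←0x3f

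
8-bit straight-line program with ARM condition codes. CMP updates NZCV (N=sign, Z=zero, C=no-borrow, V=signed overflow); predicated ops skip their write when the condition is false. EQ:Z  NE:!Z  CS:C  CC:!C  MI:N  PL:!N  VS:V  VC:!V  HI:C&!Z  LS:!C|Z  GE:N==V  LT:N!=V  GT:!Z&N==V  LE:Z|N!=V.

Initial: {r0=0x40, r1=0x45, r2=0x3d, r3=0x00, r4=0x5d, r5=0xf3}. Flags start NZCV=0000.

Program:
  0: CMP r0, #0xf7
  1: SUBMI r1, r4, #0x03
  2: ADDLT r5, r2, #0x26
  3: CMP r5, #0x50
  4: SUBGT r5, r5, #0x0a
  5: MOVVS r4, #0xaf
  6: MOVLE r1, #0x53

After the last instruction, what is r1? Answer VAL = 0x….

0: ✓ CMP  NZCV=0000
1: · SUBMI
2: · ADDLT
3: ✓ CMP  NZCV=1010
4: · SUBGT
5: · MOVVS
6: ✓ MOVLE  r1←0x53

VAL = 0x53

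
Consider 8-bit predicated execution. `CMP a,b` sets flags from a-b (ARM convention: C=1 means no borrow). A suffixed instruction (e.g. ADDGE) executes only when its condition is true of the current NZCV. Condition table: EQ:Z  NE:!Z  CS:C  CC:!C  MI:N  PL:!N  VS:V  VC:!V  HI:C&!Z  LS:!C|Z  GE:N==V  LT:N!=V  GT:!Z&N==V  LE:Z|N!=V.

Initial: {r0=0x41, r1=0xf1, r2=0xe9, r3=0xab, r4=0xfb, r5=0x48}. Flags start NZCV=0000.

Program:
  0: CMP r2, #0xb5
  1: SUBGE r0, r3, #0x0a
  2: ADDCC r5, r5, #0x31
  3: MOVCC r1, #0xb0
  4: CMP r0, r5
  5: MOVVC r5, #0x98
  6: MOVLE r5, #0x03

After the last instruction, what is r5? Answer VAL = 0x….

[0] flags=0010 → (cmp)
[1] flags=0010 GE?T → r0=0xa1
[2] flags=0010 CC?F → skip
[3] flags=0010 CC?F → skip
[4] flags=0011 → (cmp)
[5] flags=0011 VC?F → skip
[6] flags=0011 LE?T → r5=0x03

VAL = 0x03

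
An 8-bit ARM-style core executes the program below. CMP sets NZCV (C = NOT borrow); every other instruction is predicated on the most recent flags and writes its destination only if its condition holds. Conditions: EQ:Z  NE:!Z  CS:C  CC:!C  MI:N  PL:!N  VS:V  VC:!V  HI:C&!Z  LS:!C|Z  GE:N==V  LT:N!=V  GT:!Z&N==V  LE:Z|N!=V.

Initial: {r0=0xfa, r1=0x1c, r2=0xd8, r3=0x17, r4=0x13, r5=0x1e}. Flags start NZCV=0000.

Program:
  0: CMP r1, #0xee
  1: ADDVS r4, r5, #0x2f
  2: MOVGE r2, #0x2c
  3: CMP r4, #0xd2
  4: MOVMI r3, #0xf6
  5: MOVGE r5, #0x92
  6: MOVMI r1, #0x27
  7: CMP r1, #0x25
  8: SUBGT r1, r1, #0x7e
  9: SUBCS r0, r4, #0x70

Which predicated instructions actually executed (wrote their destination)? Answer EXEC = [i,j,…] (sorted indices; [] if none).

EXEC = [2,5]

[0] flags=0000 → (cmp)
[1] flags=0000 VS?F → skip
[2] flags=0000 GE?T → r2=0x2c
[3] flags=0000 → (cmp)
[4] flags=0000 MI?F → skip
[5] flags=0000 GE?T → r5=0x92
[6] flags=0000 MI?F → skip
[7] flags=1000 → (cmp)
[8] flags=1000 GT?F → skip
[9] flags=1000 CS?F → skip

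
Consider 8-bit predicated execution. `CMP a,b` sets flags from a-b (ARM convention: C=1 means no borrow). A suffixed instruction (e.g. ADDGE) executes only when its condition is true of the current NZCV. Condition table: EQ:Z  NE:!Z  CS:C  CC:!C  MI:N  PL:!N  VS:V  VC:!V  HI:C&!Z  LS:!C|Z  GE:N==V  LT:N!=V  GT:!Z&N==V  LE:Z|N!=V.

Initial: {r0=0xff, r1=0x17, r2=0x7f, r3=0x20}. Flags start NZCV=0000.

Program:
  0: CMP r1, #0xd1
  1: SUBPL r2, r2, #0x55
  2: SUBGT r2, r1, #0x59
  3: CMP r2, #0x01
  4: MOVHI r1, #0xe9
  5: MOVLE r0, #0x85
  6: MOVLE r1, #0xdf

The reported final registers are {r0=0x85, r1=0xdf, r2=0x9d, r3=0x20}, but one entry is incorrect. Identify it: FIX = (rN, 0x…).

[0] flags=0000 → (cmp)
[1] flags=0000 PL?T → r2=0x2a
[2] flags=0000 GT?T → r2=0xbe
[3] flags=1010 → (cmp)
[4] flags=1010 HI?T → r1=0xe9
[5] flags=1010 LE?T → r0=0x85
[6] flags=1010 LE?T → r1=0xdf

FIX = (r2, 0xbe)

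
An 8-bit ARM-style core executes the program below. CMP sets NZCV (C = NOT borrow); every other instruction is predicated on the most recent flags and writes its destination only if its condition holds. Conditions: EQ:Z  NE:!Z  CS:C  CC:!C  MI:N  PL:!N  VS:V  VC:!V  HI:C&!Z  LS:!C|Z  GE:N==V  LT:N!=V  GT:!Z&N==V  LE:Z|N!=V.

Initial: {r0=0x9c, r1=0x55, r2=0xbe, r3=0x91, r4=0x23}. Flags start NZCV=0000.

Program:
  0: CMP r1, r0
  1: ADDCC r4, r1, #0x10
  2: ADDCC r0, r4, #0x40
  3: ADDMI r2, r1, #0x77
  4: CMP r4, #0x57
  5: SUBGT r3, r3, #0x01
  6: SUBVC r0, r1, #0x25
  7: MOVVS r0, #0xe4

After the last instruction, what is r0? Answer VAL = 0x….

0: ✓ CMP  NZCV=1001
1: ✓ ADDCC  r4←0x65
2: ✓ ADDCC  r0←0xa5
3: ✓ ADDMI  r2←0xcc
4: ✓ CMP  NZCV=0010
5: ✓ SUBGT  r3←0x90
6: ✓ SUBVC  r0←0x30
7: · MOVVS

VAL = 0x30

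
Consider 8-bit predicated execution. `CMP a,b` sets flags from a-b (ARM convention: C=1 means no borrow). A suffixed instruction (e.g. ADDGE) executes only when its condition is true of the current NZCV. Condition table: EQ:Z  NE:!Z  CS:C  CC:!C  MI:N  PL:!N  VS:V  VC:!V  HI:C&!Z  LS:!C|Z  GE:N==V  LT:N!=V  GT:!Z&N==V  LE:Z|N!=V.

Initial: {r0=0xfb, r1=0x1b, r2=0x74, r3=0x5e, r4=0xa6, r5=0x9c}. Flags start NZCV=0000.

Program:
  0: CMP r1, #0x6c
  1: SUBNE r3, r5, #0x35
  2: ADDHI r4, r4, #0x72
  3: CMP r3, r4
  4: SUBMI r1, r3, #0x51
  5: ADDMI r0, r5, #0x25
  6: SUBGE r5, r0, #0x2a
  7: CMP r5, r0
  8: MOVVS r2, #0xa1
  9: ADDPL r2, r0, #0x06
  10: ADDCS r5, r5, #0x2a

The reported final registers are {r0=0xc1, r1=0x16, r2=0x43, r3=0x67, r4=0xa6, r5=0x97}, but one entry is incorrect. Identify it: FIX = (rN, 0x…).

[0] flags=1000 → (cmp)
[1] flags=1000 NE?T → r3=0x67
[2] flags=1000 HI?F → skip
[3] flags=1001 → (cmp)
[4] flags=1001 MI?T → r1=0x16
[5] flags=1001 MI?T → r0=0xc1
[6] flags=1001 GE?T → r5=0x97
[7] flags=1000 → (cmp)
[8] flags=1000 VS?F → skip
[9] flags=1000 PL?F → skip
[10] flags=1000 CS?F → skip

FIX = (r2, 0x74)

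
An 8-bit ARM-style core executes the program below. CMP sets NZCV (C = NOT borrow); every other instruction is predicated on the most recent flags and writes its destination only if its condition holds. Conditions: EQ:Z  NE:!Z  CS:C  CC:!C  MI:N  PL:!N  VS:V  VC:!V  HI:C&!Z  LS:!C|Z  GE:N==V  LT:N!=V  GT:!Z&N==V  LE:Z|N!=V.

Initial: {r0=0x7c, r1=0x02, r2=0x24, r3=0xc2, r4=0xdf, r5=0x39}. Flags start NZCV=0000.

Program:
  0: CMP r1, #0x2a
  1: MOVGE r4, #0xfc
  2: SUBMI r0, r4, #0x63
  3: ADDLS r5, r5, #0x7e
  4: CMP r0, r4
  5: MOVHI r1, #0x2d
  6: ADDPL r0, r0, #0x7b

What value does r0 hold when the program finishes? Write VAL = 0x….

VAL = 0x7c

0: ✓ CMP  NZCV=1000
1: · MOVGE
2: ✓ SUBMI  r0←0x7c
3: ✓ ADDLS  r5←0xb7
4: ✓ CMP  NZCV=1001
5: · MOVHI
6: · ADDPL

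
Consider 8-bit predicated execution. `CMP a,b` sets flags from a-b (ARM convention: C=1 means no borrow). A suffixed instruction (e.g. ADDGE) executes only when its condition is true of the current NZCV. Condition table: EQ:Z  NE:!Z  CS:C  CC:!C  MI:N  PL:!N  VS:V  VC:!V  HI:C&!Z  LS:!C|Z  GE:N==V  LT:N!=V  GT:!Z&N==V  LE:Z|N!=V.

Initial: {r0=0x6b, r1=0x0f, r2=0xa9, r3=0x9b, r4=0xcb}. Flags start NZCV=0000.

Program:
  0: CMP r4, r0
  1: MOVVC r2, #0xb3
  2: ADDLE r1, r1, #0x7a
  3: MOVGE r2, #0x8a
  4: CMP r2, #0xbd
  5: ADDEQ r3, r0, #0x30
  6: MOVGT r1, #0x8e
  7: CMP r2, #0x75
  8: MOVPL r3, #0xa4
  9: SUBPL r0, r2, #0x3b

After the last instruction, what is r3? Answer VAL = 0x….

0: ✓ CMP  NZCV=0011
1: · MOVVC
2: ✓ ADDLE  r1←0x89
3: · MOVGE
4: ✓ CMP  NZCV=1000
5: · ADDEQ
6: · MOVGT
7: ✓ CMP  NZCV=0011
8: ✓ MOVPL  r3←0xa4
9: ✓ SUBPL  r0←0x6e

VAL = 0xa4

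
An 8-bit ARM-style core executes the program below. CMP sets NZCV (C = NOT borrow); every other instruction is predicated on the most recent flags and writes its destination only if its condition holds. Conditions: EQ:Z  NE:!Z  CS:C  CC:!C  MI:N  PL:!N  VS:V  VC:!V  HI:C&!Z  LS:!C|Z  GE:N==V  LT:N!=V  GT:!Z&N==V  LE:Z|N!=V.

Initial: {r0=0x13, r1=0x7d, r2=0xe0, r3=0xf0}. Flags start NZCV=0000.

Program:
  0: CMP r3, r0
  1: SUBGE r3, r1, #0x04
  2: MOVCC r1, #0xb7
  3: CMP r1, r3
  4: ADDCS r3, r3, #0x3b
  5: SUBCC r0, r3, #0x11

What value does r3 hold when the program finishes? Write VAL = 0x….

VAL = 0xf0

[0] flags=1010 → (cmp)
[1] flags=1010 GE?F → skip
[2] flags=1010 CC?F → skip
[3] flags=1001 → (cmp)
[4] flags=1001 CS?F → skip
[5] flags=1001 CC?T → r0=0xdf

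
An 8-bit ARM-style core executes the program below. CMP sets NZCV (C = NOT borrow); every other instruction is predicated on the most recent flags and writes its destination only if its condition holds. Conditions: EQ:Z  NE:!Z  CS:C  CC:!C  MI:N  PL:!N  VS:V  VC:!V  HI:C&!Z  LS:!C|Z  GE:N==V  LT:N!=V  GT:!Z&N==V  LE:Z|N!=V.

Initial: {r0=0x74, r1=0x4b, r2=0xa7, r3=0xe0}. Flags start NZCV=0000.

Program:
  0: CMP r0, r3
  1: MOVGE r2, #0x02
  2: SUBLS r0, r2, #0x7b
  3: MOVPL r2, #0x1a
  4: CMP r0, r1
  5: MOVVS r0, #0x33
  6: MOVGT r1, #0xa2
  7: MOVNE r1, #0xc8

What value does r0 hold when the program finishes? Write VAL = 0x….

VAL = 0x33

0: ✓ CMP  NZCV=1001
1: ✓ MOVGE  r2←0x02
2: ✓ SUBLS  r0←0x87
3: · MOVPL
4: ✓ CMP  NZCV=0011
5: ✓ MOVVS  r0←0x33
6: · MOVGT
7: ✓ MOVNE  r1←0xc8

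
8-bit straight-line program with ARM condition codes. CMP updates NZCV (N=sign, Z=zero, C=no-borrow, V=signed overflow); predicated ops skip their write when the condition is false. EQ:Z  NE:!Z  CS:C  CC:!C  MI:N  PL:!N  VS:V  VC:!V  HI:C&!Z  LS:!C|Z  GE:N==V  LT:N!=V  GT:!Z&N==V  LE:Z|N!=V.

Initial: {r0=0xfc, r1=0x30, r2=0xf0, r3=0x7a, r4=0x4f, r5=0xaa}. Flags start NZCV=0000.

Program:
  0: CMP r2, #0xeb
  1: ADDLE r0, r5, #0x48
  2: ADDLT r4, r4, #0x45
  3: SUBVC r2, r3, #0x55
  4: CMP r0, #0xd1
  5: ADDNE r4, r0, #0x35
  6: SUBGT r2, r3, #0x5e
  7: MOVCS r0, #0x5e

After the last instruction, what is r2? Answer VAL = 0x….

VAL = 0x1c

[0] flags=0010 → (cmp)
[1] flags=0010 LE?F → skip
[2] flags=0010 LT?F → skip
[3] flags=0010 VC?T → r2=0x25
[4] flags=0010 → (cmp)
[5] flags=0010 NE?T → r4=0x31
[6] flags=0010 GT?T → r2=0x1c
[7] flags=0010 CS?T → r0=0x5e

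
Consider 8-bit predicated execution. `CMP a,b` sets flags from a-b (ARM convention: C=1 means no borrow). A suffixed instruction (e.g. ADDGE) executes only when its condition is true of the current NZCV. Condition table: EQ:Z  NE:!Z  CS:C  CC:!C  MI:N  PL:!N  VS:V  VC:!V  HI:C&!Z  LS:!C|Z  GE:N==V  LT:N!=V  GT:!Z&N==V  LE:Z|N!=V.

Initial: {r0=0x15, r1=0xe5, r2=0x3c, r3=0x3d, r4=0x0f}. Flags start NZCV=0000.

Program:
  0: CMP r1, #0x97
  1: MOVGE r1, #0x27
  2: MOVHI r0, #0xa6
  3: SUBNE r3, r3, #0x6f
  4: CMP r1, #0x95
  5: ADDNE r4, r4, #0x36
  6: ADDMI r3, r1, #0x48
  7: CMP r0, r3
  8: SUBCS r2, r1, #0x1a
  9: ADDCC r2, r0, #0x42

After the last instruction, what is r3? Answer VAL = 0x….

0: ✓ CMP  NZCV=0010
1: ✓ MOVGE  r1←0x27
2: ✓ MOVHI  r0←0xa6
3: ✓ SUBNE  r3←0xce
4: ✓ CMP  NZCV=1001
5: ✓ ADDNE  r4←0x45
6: ✓ ADDMI  r3←0x6f
7: ✓ CMP  NZCV=0011
8: ✓ SUBCS  r2←0x0d
9: · ADDCC

VAL = 0x6f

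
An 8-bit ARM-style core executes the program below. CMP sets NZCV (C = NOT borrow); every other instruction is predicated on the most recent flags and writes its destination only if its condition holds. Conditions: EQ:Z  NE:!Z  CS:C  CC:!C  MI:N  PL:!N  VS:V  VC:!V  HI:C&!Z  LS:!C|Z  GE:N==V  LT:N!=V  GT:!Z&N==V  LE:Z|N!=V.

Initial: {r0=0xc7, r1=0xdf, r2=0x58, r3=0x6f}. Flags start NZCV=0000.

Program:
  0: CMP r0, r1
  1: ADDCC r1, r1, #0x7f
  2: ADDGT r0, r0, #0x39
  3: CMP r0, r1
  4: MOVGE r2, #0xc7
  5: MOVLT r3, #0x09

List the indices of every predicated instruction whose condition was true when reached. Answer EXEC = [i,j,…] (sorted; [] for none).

[0] flags=1000 → (cmp)
[1] flags=1000 CC?T → r1=0x5e
[2] flags=1000 GT?F → skip
[3] flags=0011 → (cmp)
[4] flags=0011 GE?F → skip
[5] flags=0011 LT?T → r3=0x09

EXEC = [1,5]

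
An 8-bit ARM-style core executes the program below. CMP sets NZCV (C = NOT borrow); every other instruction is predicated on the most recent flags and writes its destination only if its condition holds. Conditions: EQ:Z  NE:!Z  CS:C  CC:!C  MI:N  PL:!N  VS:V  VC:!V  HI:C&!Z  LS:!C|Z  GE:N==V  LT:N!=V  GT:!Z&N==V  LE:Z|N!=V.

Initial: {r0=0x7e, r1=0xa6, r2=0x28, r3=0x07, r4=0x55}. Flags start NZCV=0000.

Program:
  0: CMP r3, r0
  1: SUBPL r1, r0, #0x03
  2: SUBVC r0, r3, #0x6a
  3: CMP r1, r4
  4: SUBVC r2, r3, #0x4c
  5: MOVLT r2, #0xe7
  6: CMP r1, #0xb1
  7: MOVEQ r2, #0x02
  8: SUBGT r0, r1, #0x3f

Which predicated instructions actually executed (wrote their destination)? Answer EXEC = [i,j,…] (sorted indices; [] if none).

[0] flags=1000 → (cmp)
[1] flags=1000 PL?F → skip
[2] flags=1000 VC?T → r0=0x9d
[3] flags=0011 → (cmp)
[4] flags=0011 VC?F → skip
[5] flags=0011 LT?T → r2=0xe7
[6] flags=1000 → (cmp)
[7] flags=1000 EQ?F → skip
[8] flags=1000 GT?F → skip

EXEC = [2,5]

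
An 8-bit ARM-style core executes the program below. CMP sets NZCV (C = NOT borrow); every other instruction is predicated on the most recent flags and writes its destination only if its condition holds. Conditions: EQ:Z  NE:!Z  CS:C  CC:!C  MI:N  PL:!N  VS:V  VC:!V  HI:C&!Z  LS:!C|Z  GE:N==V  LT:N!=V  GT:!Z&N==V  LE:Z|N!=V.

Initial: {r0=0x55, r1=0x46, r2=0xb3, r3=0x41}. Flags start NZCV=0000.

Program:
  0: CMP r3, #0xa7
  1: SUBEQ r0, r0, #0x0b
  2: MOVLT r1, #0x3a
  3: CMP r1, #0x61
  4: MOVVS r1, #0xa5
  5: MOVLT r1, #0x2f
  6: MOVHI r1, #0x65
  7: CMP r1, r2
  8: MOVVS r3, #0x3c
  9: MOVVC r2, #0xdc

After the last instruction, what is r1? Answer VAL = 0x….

0: ✓ CMP  NZCV=1001
1: · SUBEQ
2: · MOVLT
3: ✓ CMP  NZCV=1000
4: · MOVVS
5: ✓ MOVLT  r1←0x2f
6: · MOVHI
7: ✓ CMP  NZCV=0000
8: · MOVVS
9: ✓ MOVVC  r2←0xdc

VAL = 0x2f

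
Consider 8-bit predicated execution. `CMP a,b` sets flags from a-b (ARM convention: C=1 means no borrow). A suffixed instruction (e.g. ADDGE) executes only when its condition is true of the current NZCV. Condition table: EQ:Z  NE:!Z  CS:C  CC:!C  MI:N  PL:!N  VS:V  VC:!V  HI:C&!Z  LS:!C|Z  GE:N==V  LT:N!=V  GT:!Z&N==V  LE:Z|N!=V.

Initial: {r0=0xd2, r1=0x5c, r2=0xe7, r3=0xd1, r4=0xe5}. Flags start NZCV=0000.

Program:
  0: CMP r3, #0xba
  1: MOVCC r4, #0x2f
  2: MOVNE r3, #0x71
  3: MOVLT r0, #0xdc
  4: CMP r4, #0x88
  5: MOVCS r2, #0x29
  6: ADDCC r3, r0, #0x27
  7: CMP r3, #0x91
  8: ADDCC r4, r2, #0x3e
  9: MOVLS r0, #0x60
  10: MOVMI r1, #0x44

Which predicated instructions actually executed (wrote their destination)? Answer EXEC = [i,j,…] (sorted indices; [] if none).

0: ✓ CMP  NZCV=0010
1: · MOVCC
2: ✓ MOVNE  r3←0x71
3: · MOVLT
4: ✓ CMP  NZCV=0010
5: ✓ MOVCS  r2←0x29
6: · ADDCC
7: ✓ CMP  NZCV=1001
8: ✓ ADDCC  r4←0x67
9: ✓ MOVLS  r0←0x60
10: ✓ MOVMI  r1←0x44

EXEC = [2,5,8,9,10]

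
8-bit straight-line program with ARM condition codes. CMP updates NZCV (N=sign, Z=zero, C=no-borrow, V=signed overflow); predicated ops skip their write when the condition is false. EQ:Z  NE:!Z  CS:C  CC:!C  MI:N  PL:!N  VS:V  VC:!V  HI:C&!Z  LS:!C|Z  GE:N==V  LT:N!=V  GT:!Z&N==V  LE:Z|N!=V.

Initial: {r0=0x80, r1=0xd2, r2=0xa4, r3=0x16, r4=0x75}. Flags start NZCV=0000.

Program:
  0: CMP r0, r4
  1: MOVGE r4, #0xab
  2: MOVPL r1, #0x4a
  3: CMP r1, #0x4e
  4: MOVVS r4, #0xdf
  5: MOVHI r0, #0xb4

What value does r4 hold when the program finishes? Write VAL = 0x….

VAL = 0x75

0: ✓ CMP  NZCV=0011
1: · MOVGE
2: ✓ MOVPL  r1←0x4a
3: ✓ CMP  NZCV=1000
4: · MOVVS
5: · MOVHI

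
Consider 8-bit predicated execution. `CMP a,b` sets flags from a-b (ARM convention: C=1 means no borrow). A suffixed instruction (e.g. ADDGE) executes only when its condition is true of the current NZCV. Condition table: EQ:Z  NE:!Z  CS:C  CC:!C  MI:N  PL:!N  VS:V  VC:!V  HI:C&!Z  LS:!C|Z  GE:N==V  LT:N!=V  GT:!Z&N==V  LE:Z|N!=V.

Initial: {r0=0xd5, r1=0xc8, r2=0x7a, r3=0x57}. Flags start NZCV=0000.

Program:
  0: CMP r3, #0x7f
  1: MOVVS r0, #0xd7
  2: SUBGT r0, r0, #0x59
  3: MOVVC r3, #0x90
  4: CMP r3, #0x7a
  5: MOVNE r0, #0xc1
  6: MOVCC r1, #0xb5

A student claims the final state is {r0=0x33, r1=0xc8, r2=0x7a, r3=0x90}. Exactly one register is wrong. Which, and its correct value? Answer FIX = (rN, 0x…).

0: ✓ CMP  NZCV=1000
1: · MOVVS
2: · SUBGT
3: ✓ MOVVC  r3←0x90
4: ✓ CMP  NZCV=0011
5: ✓ MOVNE  r0←0xc1
6: · MOVCC

FIX = (r0, 0xc1)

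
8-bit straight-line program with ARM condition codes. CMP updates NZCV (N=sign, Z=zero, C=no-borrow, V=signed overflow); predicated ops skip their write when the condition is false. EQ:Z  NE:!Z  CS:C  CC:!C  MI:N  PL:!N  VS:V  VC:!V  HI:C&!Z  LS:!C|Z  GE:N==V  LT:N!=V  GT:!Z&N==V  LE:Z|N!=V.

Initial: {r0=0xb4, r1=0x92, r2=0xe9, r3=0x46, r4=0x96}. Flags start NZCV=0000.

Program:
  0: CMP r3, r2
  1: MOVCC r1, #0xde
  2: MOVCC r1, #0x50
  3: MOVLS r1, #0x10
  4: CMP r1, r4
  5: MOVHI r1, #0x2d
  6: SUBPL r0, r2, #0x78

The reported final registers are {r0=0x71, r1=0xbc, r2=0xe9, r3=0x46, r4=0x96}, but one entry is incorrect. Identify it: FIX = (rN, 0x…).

FIX = (r1, 0x10)

[0] flags=0000 → (cmp)
[1] flags=0000 CC?T → r1=0xde
[2] flags=0000 CC?T → r1=0x50
[3] flags=0000 LS?T → r1=0x10
[4] flags=0000 → (cmp)
[5] flags=0000 HI?F → skip
[6] flags=0000 PL?T → r0=0x71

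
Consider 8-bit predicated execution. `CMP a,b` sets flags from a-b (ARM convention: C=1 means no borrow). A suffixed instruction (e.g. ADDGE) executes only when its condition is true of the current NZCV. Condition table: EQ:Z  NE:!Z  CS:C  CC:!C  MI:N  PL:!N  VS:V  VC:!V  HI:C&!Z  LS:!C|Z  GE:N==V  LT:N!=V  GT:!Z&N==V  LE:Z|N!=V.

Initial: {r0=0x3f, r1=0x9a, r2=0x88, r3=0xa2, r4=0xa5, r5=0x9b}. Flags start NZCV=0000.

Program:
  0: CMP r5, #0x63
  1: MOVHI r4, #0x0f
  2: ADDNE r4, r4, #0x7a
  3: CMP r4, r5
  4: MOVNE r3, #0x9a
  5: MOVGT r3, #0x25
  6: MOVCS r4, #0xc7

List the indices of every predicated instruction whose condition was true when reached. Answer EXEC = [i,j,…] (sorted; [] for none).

0: ✓ CMP  NZCV=0011
1: ✓ MOVHI  r4←0x0f
2: ✓ ADDNE  r4←0x89
3: ✓ CMP  NZCV=1000
4: ✓ MOVNE  r3←0x9a
5: · MOVGT
6: · MOVCS

EXEC = [1,2,4]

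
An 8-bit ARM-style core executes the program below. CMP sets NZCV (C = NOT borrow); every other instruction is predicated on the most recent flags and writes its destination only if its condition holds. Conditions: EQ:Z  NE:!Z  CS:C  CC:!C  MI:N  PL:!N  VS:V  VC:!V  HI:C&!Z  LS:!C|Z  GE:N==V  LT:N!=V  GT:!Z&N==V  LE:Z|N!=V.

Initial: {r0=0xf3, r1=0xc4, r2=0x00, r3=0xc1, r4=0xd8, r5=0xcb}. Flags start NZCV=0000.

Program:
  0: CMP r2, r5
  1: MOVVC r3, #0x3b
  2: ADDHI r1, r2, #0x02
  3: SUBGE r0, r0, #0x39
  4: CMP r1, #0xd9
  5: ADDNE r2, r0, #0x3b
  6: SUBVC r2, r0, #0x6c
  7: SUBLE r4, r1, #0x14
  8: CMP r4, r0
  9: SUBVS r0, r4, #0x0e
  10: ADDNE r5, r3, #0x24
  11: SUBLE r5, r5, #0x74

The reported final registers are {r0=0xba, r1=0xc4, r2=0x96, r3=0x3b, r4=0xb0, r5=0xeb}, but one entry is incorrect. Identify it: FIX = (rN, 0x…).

FIX = (r2, 0x4e)

0: ✓ CMP  NZCV=0000
1: ✓ MOVVC  r3←0x3b
2: · ADDHI
3: ✓ SUBGE  r0←0xba
4: ✓ CMP  NZCV=1000
5: ✓ ADDNE  r2←0xf5
6: ✓ SUBVC  r2←0x4e
7: ✓ SUBLE  r4←0xb0
8: ✓ CMP  NZCV=1000
9: · SUBVS
10: ✓ ADDNE  r5←0x5f
11: ✓ SUBLE  r5←0xeb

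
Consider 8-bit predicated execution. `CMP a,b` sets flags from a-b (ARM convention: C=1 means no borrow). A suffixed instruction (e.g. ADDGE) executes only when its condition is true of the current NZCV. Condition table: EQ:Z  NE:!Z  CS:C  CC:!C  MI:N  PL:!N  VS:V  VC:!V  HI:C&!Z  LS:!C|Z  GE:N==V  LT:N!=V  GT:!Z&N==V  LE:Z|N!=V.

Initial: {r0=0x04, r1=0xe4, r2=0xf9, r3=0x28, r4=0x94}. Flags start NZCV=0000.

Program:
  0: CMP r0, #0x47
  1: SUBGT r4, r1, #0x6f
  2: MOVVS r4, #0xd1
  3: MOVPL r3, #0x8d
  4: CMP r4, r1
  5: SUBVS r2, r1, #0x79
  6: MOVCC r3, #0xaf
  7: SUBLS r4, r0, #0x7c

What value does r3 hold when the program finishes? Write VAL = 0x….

VAL = 0xaf

[0] flags=1000 → (cmp)
[1] flags=1000 GT?F → skip
[2] flags=1000 VS?F → skip
[3] flags=1000 PL?F → skip
[4] flags=1000 → (cmp)
[5] flags=1000 VS?F → skip
[6] flags=1000 CC?T → r3=0xaf
[7] flags=1000 LS?T → r4=0x88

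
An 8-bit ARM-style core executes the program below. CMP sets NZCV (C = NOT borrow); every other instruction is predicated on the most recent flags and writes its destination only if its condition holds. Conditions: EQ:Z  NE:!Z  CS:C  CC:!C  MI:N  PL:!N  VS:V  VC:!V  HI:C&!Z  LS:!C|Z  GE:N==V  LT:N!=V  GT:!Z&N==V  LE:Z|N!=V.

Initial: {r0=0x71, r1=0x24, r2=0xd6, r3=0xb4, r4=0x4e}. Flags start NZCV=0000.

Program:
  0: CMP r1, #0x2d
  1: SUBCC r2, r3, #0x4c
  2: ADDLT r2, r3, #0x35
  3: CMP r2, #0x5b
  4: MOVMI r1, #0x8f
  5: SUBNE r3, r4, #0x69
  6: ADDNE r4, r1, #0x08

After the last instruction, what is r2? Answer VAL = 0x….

VAL = 0xe9

[0] flags=1000 → (cmp)
[1] flags=1000 CC?T → r2=0x68
[2] flags=1000 LT?T → r2=0xe9
[3] flags=1010 → (cmp)
[4] flags=1010 MI?T → r1=0x8f
[5] flags=1010 NE?T → r3=0xe5
[6] flags=1010 NE?T → r4=0x97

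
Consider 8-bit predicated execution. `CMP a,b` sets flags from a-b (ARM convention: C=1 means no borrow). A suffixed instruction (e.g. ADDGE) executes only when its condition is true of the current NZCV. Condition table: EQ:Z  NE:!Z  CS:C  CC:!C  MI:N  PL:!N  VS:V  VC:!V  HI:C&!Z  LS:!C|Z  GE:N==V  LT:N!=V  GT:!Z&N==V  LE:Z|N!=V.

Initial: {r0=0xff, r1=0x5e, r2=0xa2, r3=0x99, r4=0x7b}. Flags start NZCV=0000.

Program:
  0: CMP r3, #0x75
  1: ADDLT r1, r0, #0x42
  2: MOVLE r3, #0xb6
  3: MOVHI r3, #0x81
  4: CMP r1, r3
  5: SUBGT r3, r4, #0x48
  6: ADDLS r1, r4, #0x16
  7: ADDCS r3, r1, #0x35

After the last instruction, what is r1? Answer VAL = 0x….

0: ✓ CMP  NZCV=0011
1: ✓ ADDLT  r1←0x41
2: ✓ MOVLE  r3←0xb6
3: ✓ MOVHI  r3←0x81
4: ✓ CMP  NZCV=1001
5: ✓ SUBGT  r3←0x33
6: ✓ ADDLS  r1←0x91
7: · ADDCS

VAL = 0x91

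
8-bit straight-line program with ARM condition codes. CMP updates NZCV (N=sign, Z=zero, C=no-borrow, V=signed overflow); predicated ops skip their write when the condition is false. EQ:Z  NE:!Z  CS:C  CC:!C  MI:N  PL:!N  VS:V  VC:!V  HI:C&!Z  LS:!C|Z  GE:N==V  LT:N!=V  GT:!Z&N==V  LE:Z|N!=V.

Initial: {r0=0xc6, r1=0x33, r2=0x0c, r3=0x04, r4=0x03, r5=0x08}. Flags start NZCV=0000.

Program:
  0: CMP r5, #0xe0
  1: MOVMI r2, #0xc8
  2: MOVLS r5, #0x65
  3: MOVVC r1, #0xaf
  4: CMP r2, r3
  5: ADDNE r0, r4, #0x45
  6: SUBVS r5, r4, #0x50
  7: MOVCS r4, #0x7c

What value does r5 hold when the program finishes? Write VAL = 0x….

VAL = 0x65

0: ✓ CMP  NZCV=0000
1: · MOVMI
2: ✓ MOVLS  r5←0x65
3: ✓ MOVVC  r1←0xaf
4: ✓ CMP  NZCV=0010
5: ✓ ADDNE  r0←0x48
6: · SUBVS
7: ✓ MOVCS  r4←0x7c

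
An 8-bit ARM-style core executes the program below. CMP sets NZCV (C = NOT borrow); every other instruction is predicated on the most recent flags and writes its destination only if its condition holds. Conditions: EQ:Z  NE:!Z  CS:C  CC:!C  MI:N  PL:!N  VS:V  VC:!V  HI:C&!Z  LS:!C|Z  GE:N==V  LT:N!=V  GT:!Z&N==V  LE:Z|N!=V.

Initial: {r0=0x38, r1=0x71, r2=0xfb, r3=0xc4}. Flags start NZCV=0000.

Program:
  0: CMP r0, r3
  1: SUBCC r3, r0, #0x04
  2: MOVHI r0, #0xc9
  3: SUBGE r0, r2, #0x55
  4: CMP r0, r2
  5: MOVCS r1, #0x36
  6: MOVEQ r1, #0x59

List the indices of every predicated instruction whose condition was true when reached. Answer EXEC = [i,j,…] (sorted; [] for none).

EXEC = [1,3]

[0] flags=0000 → (cmp)
[1] flags=0000 CC?T → r3=0x34
[2] flags=0000 HI?F → skip
[3] flags=0000 GE?T → r0=0xa6
[4] flags=1000 → (cmp)
[5] flags=1000 CS?F → skip
[6] flags=1000 EQ?F → skip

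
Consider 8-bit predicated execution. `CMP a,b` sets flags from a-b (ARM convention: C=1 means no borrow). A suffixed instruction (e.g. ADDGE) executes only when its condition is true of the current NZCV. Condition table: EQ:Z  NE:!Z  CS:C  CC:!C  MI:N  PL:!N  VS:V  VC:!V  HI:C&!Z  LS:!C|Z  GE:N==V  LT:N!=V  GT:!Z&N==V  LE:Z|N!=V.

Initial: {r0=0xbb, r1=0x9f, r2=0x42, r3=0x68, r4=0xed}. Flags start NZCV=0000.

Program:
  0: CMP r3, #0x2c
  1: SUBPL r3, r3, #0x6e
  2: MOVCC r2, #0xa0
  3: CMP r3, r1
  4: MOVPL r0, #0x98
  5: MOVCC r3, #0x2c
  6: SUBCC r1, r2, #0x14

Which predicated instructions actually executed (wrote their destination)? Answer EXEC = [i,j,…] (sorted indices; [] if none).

[0] flags=0010 → (cmp)
[1] flags=0010 PL?T → r3=0xfa
[2] flags=0010 CC?F → skip
[3] flags=0010 → (cmp)
[4] flags=0010 PL?T → r0=0x98
[5] flags=0010 CC?F → skip
[6] flags=0010 CC?F → skip

EXEC = [1,4]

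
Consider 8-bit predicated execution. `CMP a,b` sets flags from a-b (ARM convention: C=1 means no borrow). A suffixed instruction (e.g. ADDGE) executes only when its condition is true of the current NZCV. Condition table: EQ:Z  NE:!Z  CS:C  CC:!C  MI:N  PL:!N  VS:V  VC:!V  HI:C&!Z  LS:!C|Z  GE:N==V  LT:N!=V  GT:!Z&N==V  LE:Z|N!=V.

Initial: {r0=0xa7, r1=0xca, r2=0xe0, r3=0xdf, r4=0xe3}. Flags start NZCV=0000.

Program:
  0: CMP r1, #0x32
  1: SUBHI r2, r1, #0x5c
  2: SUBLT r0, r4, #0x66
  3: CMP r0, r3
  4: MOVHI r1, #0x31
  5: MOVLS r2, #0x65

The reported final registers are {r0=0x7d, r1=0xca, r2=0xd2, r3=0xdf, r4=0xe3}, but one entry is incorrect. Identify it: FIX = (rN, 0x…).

FIX = (r2, 0x65)

0: ✓ CMP  NZCV=1010
1: ✓ SUBHI  r2←0x6e
2: ✓ SUBLT  r0←0x7d
3: ✓ CMP  NZCV=1001
4: · MOVHI
5: ✓ MOVLS  r2←0x65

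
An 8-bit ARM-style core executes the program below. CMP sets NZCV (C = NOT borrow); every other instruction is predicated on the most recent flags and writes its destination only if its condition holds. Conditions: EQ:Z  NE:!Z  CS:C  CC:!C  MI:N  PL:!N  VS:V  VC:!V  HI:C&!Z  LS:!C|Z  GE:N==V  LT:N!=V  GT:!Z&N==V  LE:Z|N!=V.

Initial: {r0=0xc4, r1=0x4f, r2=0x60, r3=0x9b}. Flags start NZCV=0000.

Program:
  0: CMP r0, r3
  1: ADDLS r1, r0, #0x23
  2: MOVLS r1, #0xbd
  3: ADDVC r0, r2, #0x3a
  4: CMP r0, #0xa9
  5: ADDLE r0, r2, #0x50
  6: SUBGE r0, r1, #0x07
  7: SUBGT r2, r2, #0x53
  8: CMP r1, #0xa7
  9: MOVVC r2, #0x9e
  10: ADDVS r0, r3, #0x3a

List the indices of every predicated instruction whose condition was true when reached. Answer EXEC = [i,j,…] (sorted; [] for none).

[0] flags=0010 → (cmp)
[1] flags=0010 LS?F → skip
[2] flags=0010 LS?F → skip
[3] flags=0010 VC?T → r0=0x9a
[4] flags=1000 → (cmp)
[5] flags=1000 LE?T → r0=0xb0
[6] flags=1000 GE?F → skip
[7] flags=1000 GT?F → skip
[8] flags=1001 → (cmp)
[9] flags=1001 VC?F → skip
[10] flags=1001 VS?T → r0=0xd5

EXEC = [3,5,10]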